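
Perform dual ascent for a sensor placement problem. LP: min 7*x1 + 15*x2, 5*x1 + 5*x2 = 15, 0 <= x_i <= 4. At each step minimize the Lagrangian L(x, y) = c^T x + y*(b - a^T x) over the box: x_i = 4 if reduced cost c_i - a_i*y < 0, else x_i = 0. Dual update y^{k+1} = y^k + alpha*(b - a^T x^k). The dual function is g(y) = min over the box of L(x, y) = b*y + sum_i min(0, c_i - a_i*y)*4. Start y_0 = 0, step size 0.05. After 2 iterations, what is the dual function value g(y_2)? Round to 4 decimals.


Dual ascent for LP: min 7*x1 + 15*x2, 5*x1 + 5*x2 = 15, 0 <= x_i <= 4
Step 1: y^k = 0.0, reduced costs: (7.0, 15.0)
  x^k = (0.0, 0.0), subgradient = b - a^T x = 15.0
  y^{k+1} = 0.0 + 0.05*15.0 = 0.75
Step 2: y^k = 0.75, reduced costs: (3.25, 11.25)
  x^k = (0.0, 0.0), subgradient = b - a^T x = 15.0
  y^{k+1} = 0.75 + 0.05*15.0 = 1.5
Dual objective at y_2 = 1.5: reduced costs (-0.5, 7.5), box minimizer x = (4.0, 0.0)
g(y_2) = b*y + (c1 - a1*y)*x1 + (c2 - a2*y)*x2 = 15*1.5 + (-0.5)*4.0 + 7.5*0.0 = 22.5 - 2.0 + 0.0 = 20.5


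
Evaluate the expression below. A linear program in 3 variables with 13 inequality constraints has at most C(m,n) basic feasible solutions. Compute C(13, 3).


Each vertex corresponds to some choice of n active constraints out of m, so the number of vertices is at most C(m, n) = m! / (n!(m-n)!).
m = 13, n = 3
Numerator: 13 * 12 * 11
Denominator: 3! = 6
C(13, 3) = 286


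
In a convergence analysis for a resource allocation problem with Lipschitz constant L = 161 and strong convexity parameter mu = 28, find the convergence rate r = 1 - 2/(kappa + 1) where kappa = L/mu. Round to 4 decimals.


Step 1: Compute the condition number.
kappa = L/mu = 161/28 = 5.75
Step 2: Compute the convergence rate.
r = 1 - 2/(kappa + 1) = 1 - 2*mu/(L + mu) = (L - mu)/(L + mu) = 133/189 = 0.7037


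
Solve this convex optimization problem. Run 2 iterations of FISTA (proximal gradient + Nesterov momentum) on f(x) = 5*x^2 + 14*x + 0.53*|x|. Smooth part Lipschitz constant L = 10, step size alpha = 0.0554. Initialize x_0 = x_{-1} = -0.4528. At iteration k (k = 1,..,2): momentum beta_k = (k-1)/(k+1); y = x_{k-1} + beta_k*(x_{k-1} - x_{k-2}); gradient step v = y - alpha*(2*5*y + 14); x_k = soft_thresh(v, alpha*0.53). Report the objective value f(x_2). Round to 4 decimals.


FISTA on f(x) = 5*x^2 + 14*x + 0.53*|x|
L = 10, alpha = 0.0554
Iteration 1: beta = 0.0, y = -0.4528 + 0.0*(-0.4528 + 0.4528) = -0.4528
  grad(y) = 9.472, v = y - alpha*grad = -0.9775
  prox(v) = soft_thresh(-0.9775, 0.0294) = -0.9482
Iteration 2: beta = 0.3333, y = -0.9482 + 0.3333*(-0.9482 + 0.4528) = -1.1133
  grad(y) = 2.8668, v = y - alpha*grad = -1.2721
  prox(v) = soft_thresh(-1.2721, 0.0294) = -1.2428
f(x_2) = 5*(-1.2428)^2 + 14*(-1.2428) + 0.53*|-1.2428| = -9.0177


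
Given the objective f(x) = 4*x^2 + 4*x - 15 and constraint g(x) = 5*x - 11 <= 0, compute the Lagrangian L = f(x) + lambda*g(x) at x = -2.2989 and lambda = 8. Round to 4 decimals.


Step 1: Evaluate f(x).
f(-2.2989) = 4*(-2.2989)^2 + 4*(-2.2989) - 15 = -3.0558
Step 2: Evaluate g(x).
g(-2.2989) = 5*-2.2989 - 11 = -22.4945
Step 3: Compute Lagrangian.
L = -3.0558 + 8*-22.4945 = -183.0118


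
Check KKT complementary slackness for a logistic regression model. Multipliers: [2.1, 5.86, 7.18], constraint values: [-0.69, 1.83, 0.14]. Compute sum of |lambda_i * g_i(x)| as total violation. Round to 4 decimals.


KKT complementary slackness check:
lambda_1 * g_1 = 2.1 * -0.69 = -1.449
lambda_2 * g_2 = 5.86 * 1.83 = 10.7238
lambda_3 * g_3 = 7.18 * 0.14 = 1.0052
Total violation = 1.449 + 10.7238 + 1.0052 = 13.178


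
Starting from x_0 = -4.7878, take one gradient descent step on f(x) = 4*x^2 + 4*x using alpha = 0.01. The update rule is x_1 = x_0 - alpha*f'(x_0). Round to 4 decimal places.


We compute the gradient at x_0 and apply the update.
f'(x) = 8*x + 4
f'(-4.7878) = 8*-4.7878 + 4 = -34.3024
x_1 = -4.7878 - 0.01*-34.3024 = -4.4448


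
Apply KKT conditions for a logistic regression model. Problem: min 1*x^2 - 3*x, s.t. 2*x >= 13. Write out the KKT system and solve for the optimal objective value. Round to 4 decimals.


Step 1: Try lambda = 0 (constraint inactive).
x_unc = 3/(2*1) = 1.5
Check: 2*1.5 = 3.0 < 13 -- violated!
Step 2: Constraint must be active: 2*x = 13
x* = 13/2 = 6.5
lambda = (2*1*6.5 - 3)/2 = 5.0
Step 3: Compute optimal value.
f(x*) = 1*6.5^2 - 3*6.5 = 22.75


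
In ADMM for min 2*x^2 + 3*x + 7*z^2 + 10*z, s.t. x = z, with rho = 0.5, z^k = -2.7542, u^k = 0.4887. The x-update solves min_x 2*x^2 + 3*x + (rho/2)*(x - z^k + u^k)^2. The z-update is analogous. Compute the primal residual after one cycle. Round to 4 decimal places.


ADMM iteration with rho = 0.5, z^k = -2.7542, u^k = 0.4887
Step 1: x-update.
Minimize 2*x^2 + 3*x + (0.5/2)*(x + 2.7542 + 0.4887)^2
FOC: (2*2 + 0.5)*x = -3 + 0.5*(-2.7542 - 0.4887)
x^{k+1} = -1.027
Step 2: z-update.
Minimize 7*z^2 + 10*z + (0.5/2)*(-1.027 - z + 0.4887)^2
FOC: (2*7 + 0.5)*z = -10 + 0.5*(-1.027 + 0.4887)
z^{k+1} = -0.7082
Step 3: u-update.
u^{k+1} = 0.4887 - 1.027 + 0.7082 = 0.1699
Step 4: Primal residual = |-1.027 + 0.7082| = 0.3188


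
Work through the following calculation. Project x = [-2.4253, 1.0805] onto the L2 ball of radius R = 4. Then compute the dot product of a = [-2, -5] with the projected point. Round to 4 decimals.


Step 1: Compute ||x|| (intermediates to 6 decimals).
||x|| = sqrt((-2.4253)^2 + 1.0805^2) = 2.655101
Step 2: Project.
Since ||x|| <= R, proj = x (no scaling needed).
proj(x) = [-2.4253, 1.0805]
Step 3: Dot product.
a^T * proj(x) = -2*(-2.4253) - 5*1.0805 = -0.5519


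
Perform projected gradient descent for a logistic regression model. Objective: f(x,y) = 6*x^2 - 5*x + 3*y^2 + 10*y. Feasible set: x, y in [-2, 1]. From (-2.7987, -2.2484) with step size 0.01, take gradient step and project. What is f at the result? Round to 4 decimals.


Step 1: Compute gradient at (-2.7987, -2.2484).
grad_x = 2*6*-2.7987 - 5 = -38.5844
grad_y = 2*3*-2.2484 + 10 = -3.4904
Step 2: Gradient step.
x_raw = -2.7987 - 0.01*-38.5844 = -2.4129
y_raw = -2.2484 - 0.01*-3.4904 = -2.2135
Step 3: Project onto [-2, 1].
x_proj = clip(-2.4129) = -2.0
y_proj = clip(-2.2135) = -2.0
Step 4: Evaluate f.
f(-2.0, -2.0) = 26.0


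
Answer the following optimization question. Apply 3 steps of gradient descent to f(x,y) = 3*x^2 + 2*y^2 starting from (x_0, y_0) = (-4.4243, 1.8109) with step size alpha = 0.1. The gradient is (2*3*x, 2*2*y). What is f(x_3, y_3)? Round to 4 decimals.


Gradient descent on f(x,y) = 3*x^2 + 2*y^2.
Starting point: (-4.4243, 1.8109), alpha = 0.1
Step 1: grad_x = 2*3*-4.4243 = -26.5458, grad_y = 2*2*1.8109 = 7.2436
  x_1 = -4.4243 - 0.1*-26.5458 = -1.7697
  y_1 = 1.8109 - 0.1*7.2436 = 1.0865
Step 2: grad_x = 2*3*-1.7697 = -10.6183, grad_y = 2*2*1.0865 = 4.3462
  x_2 = -1.7697 - 0.1*-10.6183 = -0.7079
  y_2 = 1.0865 - 0.1*4.3462 = 0.6519
Step 3: grad_x = 2*3*-0.7079 = -4.2473, grad_y = 2*2*0.6519 = 2.6077
  x_3 = -0.7079 - 0.1*-4.2473 = -0.2832
  y_3 = 0.6519 - 0.1*2.6077 = 0.3912
f(-0.2832, 0.3912) = 3*(-0.2832)^2 + 2*0.3912^2 = 0.5465


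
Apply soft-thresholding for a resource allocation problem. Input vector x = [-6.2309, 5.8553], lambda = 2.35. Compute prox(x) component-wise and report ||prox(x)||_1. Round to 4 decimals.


Soft-thresholding with lambda = 2.35:
prox(-6.2309) = sign(-6.2309)*max(|-6.2309| - 2.35, 0) = -3.8809
prox(5.8553) = sign(5.8553)*max(|5.8553| - 2.35, 0) = 3.5053
prox(x) = [-3.8809, 3.5053]
||prox(x)||_1 = 3.8809 + 3.5053 = 7.3862


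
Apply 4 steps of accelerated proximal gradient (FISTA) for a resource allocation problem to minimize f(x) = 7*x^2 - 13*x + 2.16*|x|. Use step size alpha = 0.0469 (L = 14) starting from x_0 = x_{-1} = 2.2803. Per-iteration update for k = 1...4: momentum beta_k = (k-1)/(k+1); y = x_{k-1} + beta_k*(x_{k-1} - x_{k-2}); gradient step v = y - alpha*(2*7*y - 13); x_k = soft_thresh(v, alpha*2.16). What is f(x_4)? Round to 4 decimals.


FISTA on f(x) = 7*x^2 - 13*x + 2.16*|x|
L = 14, alpha = 0.0469
Iteration 1: beta = 0.0, y = 2.2803 + 0.0*(2.2803 - 2.2803) = 2.2803
  grad(y) = 18.9242, v = y - alpha*grad = 1.3928
  prox(v) = soft_thresh(1.3928, 0.1013) = 1.2915
Iteration 2: beta = 0.3333, y = 1.2915 + 0.3333*(1.2915 - 2.2803) = 0.9618
  grad(y) = 0.4657, v = y - alpha*grad = 0.94
  prox(v) = soft_thresh(0.94, 0.1013) = 0.8387
Iteration 3: beta = 0.5, y = 0.8387 + 0.5*(0.8387 - 1.2915) = 0.6123
  grad(y) = -4.4277, v = y - alpha*grad = 0.82
  prox(v) = soft_thresh(0.82, 0.1013) = 0.7187
Iteration 4: beta = 0.6, y = 0.7187 + 0.6*(0.7187 - 0.8387) = 0.6466
  grad(y) = -3.9469, v = y - alpha*grad = 0.8318
  prox(v) = soft_thresh(0.8318, 0.1013) = 0.7305
f(x_4) = 7*0.7305^2 - 13*0.7305 + 2.16*|0.7305| = -4.1832


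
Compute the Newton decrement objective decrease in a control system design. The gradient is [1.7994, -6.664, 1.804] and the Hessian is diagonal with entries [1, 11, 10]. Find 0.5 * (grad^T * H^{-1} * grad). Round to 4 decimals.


Step 1: H is diagonal, so H^(-1) * g = [1.7994, -0.6058, 0.1804].
Step 2: g^T H^(-1) g = sum_i g_i^2 / H_ii
  = (1.7994)^2/1 + (-6.664)^2/11 + (1.804)^2/10
  = 3.2378 + 4.0372 + 0.3254 = 7.6005
Step 3: Objective decrease = 0.5 * g^T H^(-1) g = 3.8002


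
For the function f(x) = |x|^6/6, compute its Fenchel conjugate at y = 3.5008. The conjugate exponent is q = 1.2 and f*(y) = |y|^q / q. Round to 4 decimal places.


The conjugate exponent q satisfies 1/p + 1/q = 1.
p = 6, so q = 6/(6 - 1) = 1.2
|y|^q = 3.5008^1.2 = 4.4978
f*(3.5008) = 4.4978 / 1.2 = 3.7482


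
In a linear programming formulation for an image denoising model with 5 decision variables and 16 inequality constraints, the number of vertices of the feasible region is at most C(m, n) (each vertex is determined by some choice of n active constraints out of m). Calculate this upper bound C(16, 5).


Each vertex corresponds to some choice of n active constraints out of m, so the number of vertices is at most C(m, n) = m! / (n!(m-n)!).
m = 16, n = 5
Numerator: 16 * 15 * 14 * 13 * 12
Denominator: 5! = 120
C(16, 5) = 4368


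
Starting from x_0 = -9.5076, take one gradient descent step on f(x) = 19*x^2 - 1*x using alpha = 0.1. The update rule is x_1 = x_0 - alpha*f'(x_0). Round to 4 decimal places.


We compute the gradient at x_0 and apply the update.
f'(x) = 38*x - 1
f'(-9.5076) = 38*-9.5076 - 1 = -362.2888
x_1 = -9.5076 - 0.1*-362.2888 = 26.7213


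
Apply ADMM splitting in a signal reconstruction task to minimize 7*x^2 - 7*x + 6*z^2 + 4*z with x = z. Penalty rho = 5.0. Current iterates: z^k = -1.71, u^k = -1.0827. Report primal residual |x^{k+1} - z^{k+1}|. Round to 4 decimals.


ADMM iteration with rho = 5.0, z^k = -1.71, u^k = -1.0827
Step 1: x-update.
Minimize 7*x^2 - 7*x + (5.0/2)*(x + 1.71 - 1.0827)^2
FOC: (2*7 + 5.0)*x = 7 + 5.0*(-1.71 + 1.0827)
x^{k+1} = 0.2033
Step 2: z-update.
Minimize 6*z^2 + 4*z + (5.0/2)*(0.2033 - z - 1.0827)^2
FOC: (2*6 + 5.0)*z = -4 + 5.0*(0.2033 - 1.0827)
z^{k+1} = -0.4939
Step 3: u-update.
u^{k+1} = -1.0827 + 0.2033 + 0.4939 = -0.3854
Step 4: Primal residual = |0.2033 + 0.4939| = 0.6973


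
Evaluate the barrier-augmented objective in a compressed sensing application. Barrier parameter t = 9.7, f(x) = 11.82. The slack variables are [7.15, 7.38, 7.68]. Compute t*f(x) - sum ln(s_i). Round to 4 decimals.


Step 1: Compute log-barrier.
ln values: [1.9671, 1.9988, 2.0386]
phi = -(1.9671 + 1.9988 + 2.0386) = -6.0045
Step 2: Compute augmented objective.
t*f(x) = 9.7*11.82 = 114.654
Total = 114.654 - 6.0045 = 108.6495


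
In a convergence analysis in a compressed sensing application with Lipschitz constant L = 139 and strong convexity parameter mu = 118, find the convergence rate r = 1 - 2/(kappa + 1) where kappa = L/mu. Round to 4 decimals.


Step 1: Compute the condition number.
kappa = L/mu = 139/118 = 1.178
Step 2: Compute the convergence rate.
r = 1 - 2/(kappa + 1) = 1 - 2*mu/(L + mu) = (L - mu)/(L + mu) = 21/257 = 0.0817


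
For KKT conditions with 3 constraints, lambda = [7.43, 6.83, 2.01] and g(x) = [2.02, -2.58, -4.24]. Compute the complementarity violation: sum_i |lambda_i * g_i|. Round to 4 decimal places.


KKT complementary slackness check:
lambda_1 * g_1 = 7.43 * 2.02 = 15.0086
lambda_2 * g_2 = 6.83 * -2.58 = -17.6214
lambda_3 * g_3 = 2.01 * -4.24 = -8.5224
Total violation = 15.0086 + 17.6214 + 8.5224 = 41.1524


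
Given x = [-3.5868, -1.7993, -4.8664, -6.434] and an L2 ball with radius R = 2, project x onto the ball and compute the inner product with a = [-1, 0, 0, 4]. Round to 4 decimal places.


Step 1: Compute ||x|| (intermediates to 6 decimals).
||x|| = sqrt((-3.5868)^2 + (-1.7993)^2 + (-4.8664)^2 + (-6.434)^2) = 9.01004
Step 2: Project.
Since ||x|| > R, scale = R/||x|| = 2/9.01004 = 0.221975, proj(x) = scale * x
proj(x) = [-0.79618, -0.3994, -1.080219, -1.428187]
Step 3: Dot product.
a^T * proj(x) = -1*(-0.79618) + 0*(-0.3994) + 0*(-1.080219) + 4*(-1.428187) = -4.9166


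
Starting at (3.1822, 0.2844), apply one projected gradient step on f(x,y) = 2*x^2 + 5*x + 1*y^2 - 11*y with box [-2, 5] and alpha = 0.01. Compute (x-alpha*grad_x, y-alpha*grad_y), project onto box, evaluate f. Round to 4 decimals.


Step 1: Compute gradient at (3.1822, 0.2844).
grad_x = 2*2*3.1822 + 5 = 17.7288
grad_y = 2*1*0.2844 - 11 = -10.4312
Step 2: Gradient step.
x_raw = 3.1822 - 0.01*17.7288 = 3.0049
y_raw = 0.2844 - 0.01*-10.4312 = 0.3887
Step 3: Project onto [-2, 5].
x_proj = clip(3.0049) = 3.0049
y_proj = clip(0.3887) = 0.3887
Step 4: Evaluate f.
f(3.0049, 0.3887) = 28.9588


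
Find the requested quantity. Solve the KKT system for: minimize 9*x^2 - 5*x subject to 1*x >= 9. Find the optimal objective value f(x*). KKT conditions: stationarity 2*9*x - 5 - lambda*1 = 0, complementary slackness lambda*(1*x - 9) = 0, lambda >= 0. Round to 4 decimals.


Step 1: Try lambda = 0 (constraint inactive).
x_unc = 5/(2*9) = 0.2778
Check: 1*0.2778 = 0.2778 < 9 -- violated!
Step 2: Constraint must be active: 1*x = 9
x* = 9/1 = 9.0
lambda = (2*9*9.0 - 5)/1 = 157.0
Step 3: Compute optimal value.
f(x*) = 9*9.0^2 - 5*9.0 = 684.0


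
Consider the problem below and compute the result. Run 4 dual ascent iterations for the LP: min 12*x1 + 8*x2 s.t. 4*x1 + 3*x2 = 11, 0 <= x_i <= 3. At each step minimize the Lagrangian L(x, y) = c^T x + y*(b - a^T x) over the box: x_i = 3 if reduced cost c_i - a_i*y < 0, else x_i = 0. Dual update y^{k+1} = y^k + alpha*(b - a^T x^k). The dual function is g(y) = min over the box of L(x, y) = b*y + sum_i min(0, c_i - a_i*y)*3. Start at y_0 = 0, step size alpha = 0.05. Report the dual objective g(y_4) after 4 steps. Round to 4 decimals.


Dual ascent for LP: min 12*x1 + 8*x2, 4*x1 + 3*x2 = 11, 0 <= x_i <= 3
Step 1: y^k = 0.0, reduced costs: (12.0, 8.0)
  x^k = (0.0, 0.0), subgradient = b - a^T x = 11.0
  y^{k+1} = 0.0 + 0.05*11.0 = 0.55
Step 2: y^k = 0.55, reduced costs: (9.8, 6.35)
  x^k = (0.0, 0.0), subgradient = b - a^T x = 11.0
  y^{k+1} = 0.55 + 0.05*11.0 = 1.1
Step 3: y^k = 1.1, reduced costs: (7.6, 4.7)
  x^k = (0.0, 0.0), subgradient = b - a^T x = 11.0
  y^{k+1} = 1.1 + 0.05*11.0 = 1.65
Step 4: y^k = 1.65, reduced costs: (5.4, 3.05)
  x^k = (0.0, 0.0), subgradient = b - a^T x = 11.0
  y^{k+1} = 1.65 + 0.05*11.0 = 2.2
Dual objective at y_4 = 2.2: reduced costs (3.2, 1.4), box minimizer x = (0.0, 0.0)
g(y_4) = b*y + (c1 - a1*y)*x1 + (c2 - a2*y)*x2 = 11*2.2 + 3.2*0.0 + 1.4*0.0 = 24.2 + 0.0 + 0.0 = 24.2


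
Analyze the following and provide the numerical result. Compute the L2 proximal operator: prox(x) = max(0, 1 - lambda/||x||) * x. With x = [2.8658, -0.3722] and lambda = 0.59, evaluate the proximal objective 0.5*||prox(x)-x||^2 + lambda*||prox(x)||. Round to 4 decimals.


Step 1: Compute ||x||.
||x|| = 2.8899
Step 2: Compute scaling factor.
scale = max(0, 1 - 0.59/2.8899) = 0.7958
Step 3: prox(x) = [2.2807, -0.2962]
||prox(x)|| = 2.2999
Step 4: Proximal objective.
0.5*||prox-x||^2 = 0.1741
lambda*||prox|| = 1.3569
Total = 1.531


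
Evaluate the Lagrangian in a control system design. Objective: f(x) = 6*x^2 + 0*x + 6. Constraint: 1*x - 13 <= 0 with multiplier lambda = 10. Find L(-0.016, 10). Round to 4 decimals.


Step 1: Evaluate f(x).
f(-0.016) = 6*(-0.016)^2 + 0*(-0.016) + 6 = 6.0015
Step 2: Evaluate g(x).
g(-0.016) = 1*-0.016 - 13 = -13.016
Step 3: Compute Lagrangian.
L = 6.0015 + 10*-13.016 = -124.1585


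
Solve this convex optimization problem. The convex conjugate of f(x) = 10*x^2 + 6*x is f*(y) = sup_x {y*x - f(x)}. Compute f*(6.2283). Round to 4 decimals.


f*(y) = sup_x {y*x - a*x^2 - b*x} = sup_x {(y-b)*x - a*x^2}
FOC: (y - b) - 2a*x = 0 => x* = (y - b)/(2a)
x* = (6.2283 - 6)/(2*10) = 0.0114
f*(6.2283) = (y-b)^2/(4a) = (6.2283 - 6)^2/(4*10)
= 0.0521/40 = 0.0013


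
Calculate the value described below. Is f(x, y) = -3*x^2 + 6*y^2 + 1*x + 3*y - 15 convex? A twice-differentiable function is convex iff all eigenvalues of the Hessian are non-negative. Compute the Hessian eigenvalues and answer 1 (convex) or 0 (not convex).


The Hessian of f(x,y) = -3*x^2 + 6*y^2 + 1*x + 3*y - 15 is:
H = [[-6, 0], [0, 12]]
Trace = -6 + 12 = 6
Determinant = -6*12 - (0)^2 = -72
Discriminant = (6)^2 - 4*-72 = 324.0
Eigenvalues: lambda_1 = -6.0, lambda_2 = 12.0
The function is not convex.

0


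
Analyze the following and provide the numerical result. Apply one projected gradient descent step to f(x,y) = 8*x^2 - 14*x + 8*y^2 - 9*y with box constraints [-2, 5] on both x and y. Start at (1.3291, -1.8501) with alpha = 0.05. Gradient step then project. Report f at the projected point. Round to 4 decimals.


Step 1: Compute gradient at (1.3291, -1.8501).
grad_x = 2*8*1.3291 - 14 = 7.2656
grad_y = 2*8*-1.8501 - 9 = -38.6016
Step 2: Gradient step.
x_raw = 1.3291 - 0.05*7.2656 = 0.9658
y_raw = -1.8501 - 0.05*-38.6016 = 0.08
Step 3: Project onto [-2, 5].
x_proj = clip(0.9658) = 0.9658
y_proj = clip(0.08) = 0.08
Step 4: Evaluate f.
f(0.9658, 0.08) = -6.7277


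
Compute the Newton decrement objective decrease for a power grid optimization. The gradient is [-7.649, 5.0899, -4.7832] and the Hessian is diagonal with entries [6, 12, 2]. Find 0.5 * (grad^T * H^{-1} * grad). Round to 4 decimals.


Step 1: H is diagonal, so H^(-1) * g = [-1.2748, 0.4242, -2.3916].
Step 2: g^T H^(-1) g = sum_i g_i^2 / H_ii
  = (-7.649)^2/6 + (5.0899)^2/12 + (-4.7832)^2/2
  = 9.7512 + 2.1589 + 11.4395 = 23.3496
Step 3: Objective decrease = 0.5 * g^T H^(-1) g = 11.6748


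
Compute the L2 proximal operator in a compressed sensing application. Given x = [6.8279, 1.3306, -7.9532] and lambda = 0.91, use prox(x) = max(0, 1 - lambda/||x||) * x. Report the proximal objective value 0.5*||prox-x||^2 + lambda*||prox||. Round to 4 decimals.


Step 1: Compute ||x||.
||x|| = 10.5662
Step 2: Compute scaling factor.
scale = max(0, 1 - 0.91/10.5662) = 0.9139
Step 3: prox(x) = [6.2399, 1.216, -7.2682]
||prox(x)|| = 9.6562
Step 4: Proximal objective.
0.5*||prox-x||^2 = 0.4141
lambda*||prox|| = 8.7871
Total = 9.2012


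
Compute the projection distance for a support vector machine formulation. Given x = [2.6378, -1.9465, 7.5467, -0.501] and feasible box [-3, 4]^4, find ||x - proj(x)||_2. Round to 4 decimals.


Project each component onto [-3, 4].
clip(2.6378) = 2.6378, clip(-1.9465) = -1.9465, clip(7.5467) = 4.0, clip(-0.501) = -0.501
Projection = [2.6378, -1.9465, 4.0, -0.501]
Squared diffs: [0.0, 0.0, 12.5791, 0.0]
Distance = sqrt(12.5791) = 3.5467


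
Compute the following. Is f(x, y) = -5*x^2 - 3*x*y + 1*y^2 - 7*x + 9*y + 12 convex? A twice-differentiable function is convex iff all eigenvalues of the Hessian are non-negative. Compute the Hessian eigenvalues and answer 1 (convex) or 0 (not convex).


The Hessian of f(x,y) = -5*x^2 - 3*x*y + 1*y^2 - 7*x + 9*y + 12 is:
H = [[-10, -3], [-3, 2]]
Trace = -10 + 2 = -8
Determinant = -10*2 - (-3)^2 = -29
Discriminant = (-8)^2 - 4*-29 = 180.0
Eigenvalues: lambda_1 = -10.7082, lambda_2 = 2.7082
The function is not convex.

0


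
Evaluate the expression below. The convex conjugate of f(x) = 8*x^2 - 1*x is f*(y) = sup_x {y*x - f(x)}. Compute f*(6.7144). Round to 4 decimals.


f*(y) = sup_x {y*x - a*x^2 - b*x} = sup_x {(y-b)*x - a*x^2}
FOC: (y - b) - 2a*x = 0 => x* = (y - b)/(2a)
x* = (6.7144 + 1)/(2*8) = 0.4822
f*(6.7144) = (y-b)^2/(4a) = (6.7144 + 1)^2/(4*8)
= 59.512/32 = 1.8597


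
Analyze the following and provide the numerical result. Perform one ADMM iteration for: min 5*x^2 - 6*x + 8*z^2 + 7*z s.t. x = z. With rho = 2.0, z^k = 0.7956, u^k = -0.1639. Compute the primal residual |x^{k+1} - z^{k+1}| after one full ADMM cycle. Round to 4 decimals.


ADMM iteration with rho = 2.0, z^k = 0.7956, u^k = -0.1639
Step 1: x-update.
Minimize 5*x^2 - 6*x + (2.0/2)*(x - 0.7956 - 0.1639)^2
FOC: (2*5 + 2.0)*x = 6 + 2.0*(0.7956 + 0.1639)
x^{k+1} = 0.6599
Step 2: z-update.
Minimize 8*z^2 + 7*z + (2.0/2)*(0.6599 - z - 0.1639)^2
FOC: (2*8 + 2.0)*z = -7 + 2.0*(0.6599 - 0.1639)
z^{k+1} = -0.3338
Step 3: u-update.
u^{k+1} = -0.1639 + 0.6599 + 0.3338 = 0.8298
Step 4: Primal residual = |0.6599 + 0.3338| = 0.9937


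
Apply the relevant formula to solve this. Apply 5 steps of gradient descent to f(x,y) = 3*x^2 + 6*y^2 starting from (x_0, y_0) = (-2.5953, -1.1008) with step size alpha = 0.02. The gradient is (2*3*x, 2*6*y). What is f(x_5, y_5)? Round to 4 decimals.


Gradient descent on f(x,y) = 3*x^2 + 6*y^2.
Starting point: (-2.5953, -1.1008), alpha = 0.02
Step 1: grad_x = 2*3*-2.5953 = -15.5718, grad_y = 2*6*-1.1008 = -13.2096
  x_1 = -2.5953 - 0.02*-15.5718 = -2.2839
  y_1 = -1.1008 - 0.02*-13.2096 = -0.8366
Step 2: grad_x = 2*3*-2.2839 = -13.7032, grad_y = 2*6*-0.8366 = -10.0393
  x_2 = -2.2839 - 0.02*-13.7032 = -2.0098
  y_2 = -0.8366 - 0.02*-10.0393 = -0.6358
Step 3: grad_x = 2*3*-2.0098 = -12.0588, grad_y = 2*6*-0.6358 = -7.6299
  x_3 = -2.0098 - 0.02*-12.0588 = -1.7686
  y_3 = -0.6358 - 0.02*-7.6299 = -0.4832
Step 4: grad_x = 2*3*-1.7686 = -10.6117, grad_y = 2*6*-0.4832 = -5.7987
  x_4 = -1.7686 - 0.02*-10.6117 = -1.5564
  y_4 = -0.4832 - 0.02*-5.7987 = -0.3673
Step 5: grad_x = 2*3*-1.5564 = -9.3383, grad_y = 2*6*-0.3673 = -4.407
  x_5 = -1.5564 - 0.02*-9.3383 = -1.3696
  y_5 = -0.3673 - 0.02*-4.407 = -0.2791
f(-1.3696, -0.2791) = 3*(-1.3696)^2 + 6*(-0.2791)^2 = 6.095


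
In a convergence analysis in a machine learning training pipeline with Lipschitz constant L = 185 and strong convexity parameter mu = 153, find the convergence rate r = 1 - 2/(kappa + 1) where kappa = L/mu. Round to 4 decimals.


Step 1: Compute the condition number.
kappa = L/mu = 185/153 = 1.2092
Step 2: Compute the convergence rate.
r = 1 - 2/(kappa + 1) = 1 - 2*mu/(L + mu) = (L - mu)/(L + mu) = 32/338 = 0.0947


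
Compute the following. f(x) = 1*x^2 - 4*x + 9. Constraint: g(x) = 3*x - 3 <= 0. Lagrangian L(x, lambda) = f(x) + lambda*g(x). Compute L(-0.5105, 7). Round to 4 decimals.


Step 1: Evaluate f(x).
f(-0.5105) = 1*(-0.5105)^2 - 4*(-0.5105) + 9 = 11.3026
Step 2: Evaluate g(x).
g(-0.5105) = 3*-0.5105 - 3 = -4.5315
Step 3: Compute Lagrangian.
L = 11.3026 + 7*-4.5315 = -20.4179


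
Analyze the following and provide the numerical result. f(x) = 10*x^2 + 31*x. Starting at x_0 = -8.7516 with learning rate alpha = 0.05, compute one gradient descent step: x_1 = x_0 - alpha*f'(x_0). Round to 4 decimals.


We compute the gradient at x_0 and apply the update.
f'(x) = 20*x + 31
f'(-8.7516) = 20*-8.7516 + 31 = -144.032
x_1 = -8.7516 - 0.05*-144.032 = -1.55


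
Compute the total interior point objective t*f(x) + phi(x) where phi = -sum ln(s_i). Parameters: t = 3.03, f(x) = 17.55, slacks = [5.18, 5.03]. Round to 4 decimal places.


Step 1: Compute log-barrier.
ln values: [1.6448, 1.6154]
phi = -(1.6448 + 1.6154) = -3.2602
Step 2: Compute augmented objective.
t*f(x) = 3.03*17.55 = 53.1765
Total = 53.1765 - 3.2602 = 49.9163


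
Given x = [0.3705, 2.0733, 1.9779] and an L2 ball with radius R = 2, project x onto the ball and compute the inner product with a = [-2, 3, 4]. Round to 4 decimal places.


Step 1: Compute ||x|| (intermediates to 6 decimals).
||x|| = sqrt(0.3705^2 + 2.0733^2 + 1.9779^2) = 2.889279
Step 2: Project.
Since ||x|| > R, scale = R/||x|| = 2/2.889279 = 0.692214, proj(x) = scale * x
proj(x) = [0.256465, 1.435167, 1.36913]
Step 3: Dot product.
a^T * proj(x) = -2*0.256465 + 3*1.435167 + 4*1.36913 = 9.2691


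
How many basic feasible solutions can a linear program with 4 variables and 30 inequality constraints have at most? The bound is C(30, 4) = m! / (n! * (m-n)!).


Each vertex corresponds to some choice of n active constraints out of m, so the number of vertices is at most C(m, n) = m! / (n!(m-n)!).
m = 30, n = 4
Numerator: 30 * 29 * 28 * 27
Denominator: 4! = 24
C(30, 4) = 27405


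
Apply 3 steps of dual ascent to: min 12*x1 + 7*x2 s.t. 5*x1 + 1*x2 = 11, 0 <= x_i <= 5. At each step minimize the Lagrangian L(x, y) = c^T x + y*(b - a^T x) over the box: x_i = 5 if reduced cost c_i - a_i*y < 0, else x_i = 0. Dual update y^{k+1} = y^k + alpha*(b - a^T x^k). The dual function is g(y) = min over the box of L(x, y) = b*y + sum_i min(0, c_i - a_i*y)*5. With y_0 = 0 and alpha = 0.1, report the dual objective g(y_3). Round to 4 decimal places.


Dual ascent for LP: min 12*x1 + 7*x2, 5*x1 + 1*x2 = 11, 0 <= x_i <= 5
Step 1: y^k = 0.0, reduced costs: (12.0, 7.0)
  x^k = (0.0, 0.0), subgradient = b - a^T x = 11.0
  y^{k+1} = 0.0 + 0.1*11.0 = 1.1
Step 2: y^k = 1.1, reduced costs: (6.5, 5.9)
  x^k = (0.0, 0.0), subgradient = b - a^T x = 11.0
  y^{k+1} = 1.1 + 0.1*11.0 = 2.2
Step 3: y^k = 2.2, reduced costs: (1.0, 4.8)
  x^k = (0.0, 0.0), subgradient = b - a^T x = 11.0
  y^{k+1} = 2.2 + 0.1*11.0 = 3.3
Dual objective at y_3 = 3.3: reduced costs (-4.5, 3.7), box minimizer x = (5.0, 0.0)
g(y_3) = b*y + (c1 - a1*y)*x1 + (c2 - a2*y)*x2 = 11*3.3 + (-4.5)*5.0 + 3.7*0.0 = 36.3 - 22.5 + 0.0 = 13.8


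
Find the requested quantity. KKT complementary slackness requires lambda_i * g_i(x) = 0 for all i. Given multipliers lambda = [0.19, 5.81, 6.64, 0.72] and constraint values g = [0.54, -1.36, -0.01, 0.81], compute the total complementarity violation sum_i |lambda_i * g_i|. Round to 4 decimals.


KKT complementary slackness check:
lambda_1 * g_1 = 0.19 * 0.54 = 0.1026
lambda_2 * g_2 = 5.81 * -1.36 = -7.9016
lambda_3 * g_3 = 6.64 * -0.01 = -0.0664
lambda_4 * g_4 = 0.72 * 0.81 = 0.5832
Total violation = 0.1026 + 7.9016 + 0.0664 + 0.5832 = 8.6538


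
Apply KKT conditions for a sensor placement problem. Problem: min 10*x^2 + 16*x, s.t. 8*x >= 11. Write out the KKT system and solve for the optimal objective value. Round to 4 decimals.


Step 1: Try lambda = 0 (constraint inactive).
x_unc = -16/(2*10) = -0.8
Check: 8*-0.8 = -6.4 < 11 -- violated!
Step 2: Constraint must be active: 8*x = 11
x* = 11/8 = 1.375
lambda = (2*10*1.375 + 16)/8 = 5.4375
Step 3: Compute optimal value.
f(x*) = 10*1.375^2 + 16*1.375 = 40.9063


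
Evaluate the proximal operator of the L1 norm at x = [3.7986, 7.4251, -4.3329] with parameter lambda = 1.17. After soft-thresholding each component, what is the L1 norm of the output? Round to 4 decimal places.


Soft-thresholding with lambda = 1.17:
prox(3.7986) = sign(3.7986)*max(|3.7986| - 1.17, 0) = 2.6286
prox(7.4251) = sign(7.4251)*max(|7.4251| - 1.17, 0) = 6.2551
prox(-4.3329) = sign(-4.3329)*max(|-4.3329| - 1.17, 0) = -3.1629
prox(x) = [2.6286, 6.2551, -3.1629]
||prox(x)||_1 = 2.6286 + 6.2551 + 3.1629 = 12.0466


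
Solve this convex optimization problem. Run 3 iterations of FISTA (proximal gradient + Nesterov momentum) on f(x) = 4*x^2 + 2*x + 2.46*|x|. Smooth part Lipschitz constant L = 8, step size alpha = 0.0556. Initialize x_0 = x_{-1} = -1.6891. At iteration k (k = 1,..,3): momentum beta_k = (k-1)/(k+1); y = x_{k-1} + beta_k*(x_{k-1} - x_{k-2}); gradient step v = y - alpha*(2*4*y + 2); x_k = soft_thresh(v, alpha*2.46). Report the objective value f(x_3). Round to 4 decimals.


FISTA on f(x) = 4*x^2 + 2*x + 2.46*|x|
L = 8, alpha = 0.0556
Iteration 1: beta = 0.0, y = -1.6891 + 0.0*(-1.6891 + 1.6891) = -1.6891
  grad(y) = -11.5128, v = y - alpha*grad = -1.049
  prox(v) = soft_thresh(-1.049, 0.1368) = -0.9122
Iteration 2: beta = 0.3333, y = -0.9122 + 0.3333*(-0.9122 + 1.6891) = -0.6532
  grad(y) = -3.226, v = y - alpha*grad = -0.4739
  prox(v) = soft_thresh(-0.4739, 0.1368) = -0.3371
Iteration 3: beta = 0.5, y = -0.3371 + 0.5*(-0.3371 + 0.9122) = -0.0496
  grad(y) = 1.6036, v = y - alpha*grad = -0.1387
  prox(v) = soft_thresh(-0.1387, 0.1368) = -0.0019
f(x_3) = 4*(-0.0019)^2 + 2*(-0.0019) + 2.46*|-0.0019| = 0.0009


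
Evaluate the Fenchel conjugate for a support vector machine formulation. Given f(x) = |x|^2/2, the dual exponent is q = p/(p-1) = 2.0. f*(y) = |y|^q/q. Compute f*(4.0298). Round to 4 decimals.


The conjugate exponent q satisfies 1/p + 1/q = 1.
p = 2, so q = 2/(2 - 1) = 2.0
|y|^q = 4.0298^2.0 = 16.2393
f*(4.0298) = 16.2393 / 2.0 = 8.1196


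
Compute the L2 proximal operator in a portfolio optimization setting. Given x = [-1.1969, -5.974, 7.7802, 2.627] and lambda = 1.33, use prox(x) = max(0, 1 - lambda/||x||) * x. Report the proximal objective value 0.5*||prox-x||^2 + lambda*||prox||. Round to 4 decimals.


Step 1: Compute ||x||.
||x|| = 10.2252
Step 2: Compute scaling factor.
scale = max(0, 1 - 1.33/10.2252) = 0.8699
Step 3: prox(x) = [-1.0412, -5.197, 6.7682, 2.2853]
||prox(x)|| = 8.8952
Step 4: Proximal objective.
0.5*||prox-x||^2 = 0.8845
lambda*||prox|| = 11.8306
Total = 12.715


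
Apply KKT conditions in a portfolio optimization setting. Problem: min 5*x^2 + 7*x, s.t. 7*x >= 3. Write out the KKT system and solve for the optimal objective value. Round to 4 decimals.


Step 1: Try lambda = 0 (constraint inactive).
x_unc = -7/(2*5) = -0.7
Check: 7*-0.7 = -4.9 < 3 -- violated!
Step 2: Constraint must be active: 7*x = 3
x* = 3/7 = 0.4286 (rounded; the exact value 3/7 is used below)
lambda = (2*5*(3/7) + 7)/7 = 1.6122
Step 3: Compute optimal value.
f(x*) = 5*(3/7)^2 + 7*(3/7) = 3.9184


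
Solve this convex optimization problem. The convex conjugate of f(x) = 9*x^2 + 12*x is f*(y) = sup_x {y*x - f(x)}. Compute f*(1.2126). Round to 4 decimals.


f*(y) = sup_x {y*x - a*x^2 - b*x} = sup_x {(y-b)*x - a*x^2}
FOC: (y - b) - 2a*x = 0 => x* = (y - b)/(2a)
x* = (1.2126 - 12)/(2*9) = -0.5993
f*(1.2126) = (y-b)^2/(4a) = (1.2126 - 12)^2/(4*9)
= 116.368/36 = 3.2324


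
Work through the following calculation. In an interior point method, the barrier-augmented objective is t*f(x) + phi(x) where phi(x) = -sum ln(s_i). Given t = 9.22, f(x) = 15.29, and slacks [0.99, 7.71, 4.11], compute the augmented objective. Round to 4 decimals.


Step 1: Compute log-barrier.
ln values: [-0.0101, 2.0425, 1.4134]
phi = -(-0.0101 + 2.0425 + 1.4134) = -3.4459
Step 2: Compute augmented objective.
t*f(x) = 9.22*15.29 = 140.9738
Total = 140.9738 - 3.4459 = 137.5279


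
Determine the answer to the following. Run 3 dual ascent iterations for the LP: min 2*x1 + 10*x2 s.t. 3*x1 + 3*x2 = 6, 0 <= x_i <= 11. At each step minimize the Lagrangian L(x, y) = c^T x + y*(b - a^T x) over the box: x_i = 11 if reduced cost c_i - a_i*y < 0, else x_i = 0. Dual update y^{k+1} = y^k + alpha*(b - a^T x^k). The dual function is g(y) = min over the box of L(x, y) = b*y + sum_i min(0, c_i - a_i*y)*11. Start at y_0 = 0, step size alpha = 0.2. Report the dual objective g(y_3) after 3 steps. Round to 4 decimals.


Dual ascent for LP: min 2*x1 + 10*x2, 3*x1 + 3*x2 = 6, 0 <= x_i <= 11
Step 1: y^k = 0.0, reduced costs: (2.0, 10.0)
  x^k = (0.0, 0.0), subgradient = b - a^T x = 6.0
  y^{k+1} = 0.0 + 0.2*6.0 = 1.2
Step 2: y^k = 1.2, reduced costs: (-1.6, 6.4)
  x^k = (11.0, 0.0), subgradient = b - a^T x = -27.0
  y^{k+1} = 1.2 + 0.2*-27.0 = -4.2
Step 3: y^k = -4.2, reduced costs: (14.6, 22.6)
  x^k = (0.0, 0.0), subgradient = b - a^T x = 6.0
  y^{k+1} = -4.2 + 0.2*6.0 = -3.0
Dual objective at y_3 = -3.0: reduced costs (11.0, 19.0), box minimizer x = (0.0, 0.0)
g(y_3) = b*y + (c1 - a1*y)*x1 + (c2 - a2*y)*x2 = 6*(-3.0) + 11.0*0.0 + 19.0*0.0 = -18.0 + 0.0 + 0.0 = -18.0


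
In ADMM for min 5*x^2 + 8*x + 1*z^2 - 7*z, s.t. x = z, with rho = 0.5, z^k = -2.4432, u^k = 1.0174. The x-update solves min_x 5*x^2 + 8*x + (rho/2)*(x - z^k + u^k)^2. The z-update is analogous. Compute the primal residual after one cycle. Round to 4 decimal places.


ADMM iteration with rho = 0.5, z^k = -2.4432, u^k = 1.0174
Step 1: x-update.
Minimize 5*x^2 + 8*x + (0.5/2)*(x + 2.4432 + 1.0174)^2
FOC: (2*5 + 0.5)*x = -8 + 0.5*(-2.4432 - 1.0174)
x^{k+1} = -0.9267
Step 2: z-update.
Minimize 1*z^2 - 7*z + (0.5/2)*(-0.9267 - z + 1.0174)^2
FOC: (2*1 + 0.5)*z = 7 + 0.5*(-0.9267 + 1.0174)
z^{k+1} = 2.8181
Step 3: u-update.
u^{k+1} = 1.0174 - 0.9267 - 2.8181 = -2.7274
Step 4: Primal residual = |-0.9267 - 2.8181| = 3.7448


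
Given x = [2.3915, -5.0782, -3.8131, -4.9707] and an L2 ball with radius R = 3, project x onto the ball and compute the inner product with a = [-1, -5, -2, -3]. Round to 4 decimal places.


Step 1: Compute ||x|| (intermediates to 6 decimals).
||x|| = sqrt(2.3915^2 + (-5.0782)^2 + (-3.8131)^2 + (-4.9707)^2) = 8.411598
Step 2: Project.
Since ||x|| > R, scale = R/||x|| = 3/8.411598 = 0.35665, proj(x) = scale * x
proj(x) = [0.852928, -1.81114, -1.359942, -1.7728]
Step 3: Dot product.
a^T * proj(x) = -1*0.852928 - 5*(-1.81114) - 2*(-1.359942) - 3*(-1.7728) = 16.2411


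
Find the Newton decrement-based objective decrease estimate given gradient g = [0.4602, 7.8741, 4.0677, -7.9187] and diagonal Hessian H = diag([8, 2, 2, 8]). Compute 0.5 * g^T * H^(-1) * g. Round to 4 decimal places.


Step 1: H is diagonal, so H^(-1) * g = [0.0575, 3.9371, 2.0339, -0.9898].
Step 2: g^T H^(-1) g = sum_i g_i^2 / H_ii
  = (0.4602)^2/8 + (7.8741)^2/2 + (4.0677)^2/2 + (-7.9187)^2/8
  = 0.0265 + 31.0007 + 8.2731 + 7.8382 = 47.1385
Step 3: Objective decrease = 0.5 * g^T H^(-1) g = 23.5693


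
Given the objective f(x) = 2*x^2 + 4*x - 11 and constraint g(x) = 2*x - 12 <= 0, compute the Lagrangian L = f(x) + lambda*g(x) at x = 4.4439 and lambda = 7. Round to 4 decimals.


Step 1: Evaluate f(x).
f(4.4439) = 2*4.4439^2 + 4*4.4439 - 11 = 46.2721
Step 2: Evaluate g(x).
g(4.4439) = 2*4.4439 - 12 = -3.1122
Step 3: Compute Lagrangian.
L = 46.2721 + 7*-3.1122 = 24.4867


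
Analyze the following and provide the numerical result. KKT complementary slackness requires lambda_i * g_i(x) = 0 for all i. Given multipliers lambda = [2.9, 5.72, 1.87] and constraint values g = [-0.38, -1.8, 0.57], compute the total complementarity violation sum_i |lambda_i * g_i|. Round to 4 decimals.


KKT complementary slackness check:
lambda_1 * g_1 = 2.9 * -0.38 = -1.102
lambda_2 * g_2 = 5.72 * -1.8 = -10.296
lambda_3 * g_3 = 1.87 * 0.57 = 1.0659
Total violation = 1.102 + 10.296 + 1.0659 = 12.4639


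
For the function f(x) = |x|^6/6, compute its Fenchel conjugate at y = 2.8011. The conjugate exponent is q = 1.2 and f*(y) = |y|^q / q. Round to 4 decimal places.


The conjugate exponent q satisfies 1/p + 1/q = 1.
p = 6, so q = 6/(6 - 1) = 1.2
|y|^q = 2.8011^1.2 = 3.4419
f*(2.8011) = 3.4419 / 1.2 = 2.8682


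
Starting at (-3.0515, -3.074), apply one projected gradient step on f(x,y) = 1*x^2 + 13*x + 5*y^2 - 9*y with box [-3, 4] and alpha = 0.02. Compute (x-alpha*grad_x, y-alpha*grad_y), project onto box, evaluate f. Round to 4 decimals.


Step 1: Compute gradient at (-3.0515, -3.074).
grad_x = 2*1*-3.0515 + 13 = 6.897
grad_y = 2*5*-3.074 - 9 = -39.74
Step 2: Gradient step.
x_raw = -3.0515 - 0.02*6.897 = -3.1894
y_raw = -3.074 - 0.02*-39.74 = -2.2792
Step 3: Project onto [-3, 4].
x_proj = clip(-3.1894) = -3.0
y_proj = clip(-2.2792) = -2.2792
Step 4: Evaluate f.
f(-3.0, -2.2792) = 16.4866


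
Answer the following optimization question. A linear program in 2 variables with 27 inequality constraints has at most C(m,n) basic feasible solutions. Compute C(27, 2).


Each vertex corresponds to some choice of n active constraints out of m, so the number of vertices is at most C(m, n) = m! / (n!(m-n)!).
m = 27, n = 2
Numerator: 27 * 26
Denominator: 2! = 2
C(27, 2) = 351


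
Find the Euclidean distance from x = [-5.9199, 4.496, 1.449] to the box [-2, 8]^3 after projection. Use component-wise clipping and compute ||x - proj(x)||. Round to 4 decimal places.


Project each component onto [-2, 8].
clip(-5.9199) = -2.0, clip(4.496) = 4.496, clip(1.449) = 1.449
Projection = [-2.0, 4.496, 1.449]
Squared diffs: [15.3656, 0.0, 0.0]
Distance = sqrt(15.3656) = 3.9199


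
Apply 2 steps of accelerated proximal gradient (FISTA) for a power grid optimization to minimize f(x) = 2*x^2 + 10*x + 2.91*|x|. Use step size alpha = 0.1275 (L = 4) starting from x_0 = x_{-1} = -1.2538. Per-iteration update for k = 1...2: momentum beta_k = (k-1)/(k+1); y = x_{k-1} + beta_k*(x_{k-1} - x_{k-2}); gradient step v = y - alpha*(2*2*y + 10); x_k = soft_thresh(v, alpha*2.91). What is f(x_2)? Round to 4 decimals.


FISTA on f(x) = 2*x^2 + 10*x + 2.91*|x|
L = 4, alpha = 0.1275
Iteration 1: beta = 0.0, y = -1.2538 + 0.0*(-1.2538 + 1.2538) = -1.2538
  grad(y) = 4.9848, v = y - alpha*grad = -1.8894
  prox(v) = soft_thresh(-1.8894, 0.371) = -1.5183
Iteration 2: beta = 0.3333, y = -1.5183 + 0.3333*(-1.5183 + 1.2538) = -1.6065
  grad(y) = 3.5739, v = y - alpha*grad = -2.0622
  prox(v) = soft_thresh(-2.0622, 0.371) = -1.6912
f(x_2) = 2*(-1.6912)^2 + 10*(-1.6912) + 2.91*|-1.6912| = -6.2703


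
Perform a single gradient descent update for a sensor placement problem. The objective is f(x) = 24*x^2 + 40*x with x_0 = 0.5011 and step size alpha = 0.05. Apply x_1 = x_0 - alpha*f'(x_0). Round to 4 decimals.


We compute the gradient at x_0 and apply the update.
f'(x) = 48*x + 40
f'(0.5011) = 48*0.5011 + 40 = 64.0528
x_1 = 0.5011 - 0.05*64.0528 = -2.7015


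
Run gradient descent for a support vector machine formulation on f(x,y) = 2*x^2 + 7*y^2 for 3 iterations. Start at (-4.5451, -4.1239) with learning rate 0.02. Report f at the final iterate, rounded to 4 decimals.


Gradient descent on f(x,y) = 2*x^2 + 7*y^2.
Starting point: (-4.5451, -4.1239), alpha = 0.02
Step 1: grad_x = 2*2*-4.5451 = -18.1804, grad_y = 2*7*-4.1239 = -57.7346
  x_1 = -4.5451 - 0.02*-18.1804 = -4.1815
  y_1 = -4.1239 - 0.02*-57.7346 = -2.9692
Step 2: grad_x = 2*2*-4.1815 = -16.726, grad_y = 2*7*-2.9692 = -41.5689
  x_2 = -4.1815 - 0.02*-16.726 = -3.847
  y_2 = -2.9692 - 0.02*-41.5689 = -2.1378
Step 3: grad_x = 2*2*-3.847 = -15.3879, grad_y = 2*7*-2.1378 = -29.9296
  x_3 = -3.847 - 0.02*-15.3879 = -3.5392
  y_3 = -2.1378 - 0.02*-29.9296 = -1.5392
f(-3.5392, -1.5392) = 2*(-3.5392)^2 + 7*(-1.5392)^2 = 41.6368


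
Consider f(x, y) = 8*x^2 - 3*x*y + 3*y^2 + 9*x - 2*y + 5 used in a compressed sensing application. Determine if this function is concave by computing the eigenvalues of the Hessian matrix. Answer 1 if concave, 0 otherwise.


The Hessian of f(x,y) = 8*x^2 - 3*x*y + 3*y^2 + 9*x - 2*y + 5 is:
H = [[16, -3], [-3, 6]]
Trace = 16 + 6 = 22
Determinant = 16*6 - (-3)^2 = 87
Discriminant = (22)^2 - 4*87 = 136.0
Eigenvalues: lambda_1 = 5.169, lambda_2 = 16.831
The function is not concave.

0


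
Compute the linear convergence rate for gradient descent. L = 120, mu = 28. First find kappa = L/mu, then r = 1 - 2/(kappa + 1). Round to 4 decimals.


Step 1: Compute the condition number.
kappa = L/mu = 120/28 = 4.2857
Step 2: Compute the convergence rate.
r = 1 - 2/(kappa + 1) = 1 - 2*mu/(L + mu) = (L - mu)/(L + mu) = 92/148 = 0.6216


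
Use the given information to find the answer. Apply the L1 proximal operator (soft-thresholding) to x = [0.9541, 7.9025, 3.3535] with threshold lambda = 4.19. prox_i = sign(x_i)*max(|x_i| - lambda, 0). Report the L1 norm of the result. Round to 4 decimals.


Soft-thresholding with lambda = 4.19:
prox(0.9541) = sign(0.9541)*max(|0.9541| - 4.19, 0) = 0.0
prox(7.9025) = sign(7.9025)*max(|7.9025| - 4.19, 0) = 3.7125
prox(3.3535) = sign(3.3535)*max(|3.3535| - 4.19, 0) = 0.0
prox(x) = [0.0, 3.7125, 0.0]
||prox(x)||_1 = 0.0 + 3.7125 + 0.0 = 3.7125


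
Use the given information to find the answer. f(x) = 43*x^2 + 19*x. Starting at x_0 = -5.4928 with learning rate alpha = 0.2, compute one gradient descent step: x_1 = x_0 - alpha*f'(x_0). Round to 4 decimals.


We compute the gradient at x_0 and apply the update.
f'(x) = 86*x + 19
f'(-5.4928) = 86*-5.4928 + 19 = -453.3808
x_1 = -5.4928 - 0.2*-453.3808 = 85.1834
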